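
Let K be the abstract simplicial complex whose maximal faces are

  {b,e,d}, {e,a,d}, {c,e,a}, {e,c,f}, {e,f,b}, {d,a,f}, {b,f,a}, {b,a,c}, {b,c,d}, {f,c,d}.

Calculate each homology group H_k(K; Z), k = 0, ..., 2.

Fix the vertex order a < b < c < d < e < f and write every simplex with vertices in increasing order. Then dim K = 2 and the simplices of K are:

  0-simplices (6): a, b, c, d, e, f
  1-simplices (15): ab, ac, ad, ae, af, bc, bd, be, bf, cd, ce, cf, de, df, ef
  2-simplices (10): abc, abf, ace, ade, adf, bcd, bde, bef, cdf, cef

Hence C_0 ≅ Z^6, C_1 ≅ Z^15, C_2 ≅ Z^10.

Boundary ∂_1: C_1 → C_0 sends each edge [p,q] (with p < q) to q − p. For instance
  ∂de = e − d.
As a 6×15 matrix over Z this has rank 5, with invariant factors (1,1,1,1,1).

∂_2: C_2 → C_1 sends each 2-simplex [p,q,r] to [q,r] − [p,r] + [p,q]. For instance
  ∂bde = de − be + bd,
  ∂abc = bc − ac + ab.
As a 15×10 matrix over Z this has rank 10, with invariant factors (1,1,1,1,1,1,1,1,1,2).

Computing H_k = (kernel of ∂_k) / (image of ∂_{k+1}):

  H_0: rank C_0 − rank ∂_1 = 6 − 5 = 1, and the invariant factors of ∂_1 are all 1, so H_0 ≅ Z.
  H_1: rank ker ∂_1 − rank ∂_2 = (15 − 5) − 10 = 0, and ∂_2 has invariant factor 2 > 1, so H_1 ≅ Z_2.
  H_2: rank ker ∂_2 − rank ∂_3 = (10 − 10) − 0 = 0, and there is no ∂_3, so H_2 ≅ 0.

As a check, the Euler characteristic is 6 − 15 + 10 = 1, which agrees with 1 − 0 + 0 = 1.

H_0 = Z,  H_1 = Z_2,  H_2 = 0.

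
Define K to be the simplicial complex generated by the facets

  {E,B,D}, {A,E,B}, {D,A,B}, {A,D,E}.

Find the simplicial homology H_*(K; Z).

H_0 ≅ Z,  H_1 = 0,  H_2 ≅ Z.

K has 4 vertices, 6 edges, 4 triangles.
rank ∂_0 = 0, rank ∂_1 = 3 ⇒ b_0 = 4 − 0 − 3 = 1; all invariant factors of ∂_1 are 1 so no torsion. So H_0 ≅ Z.
rank ∂_1 = 3, rank ∂_2 = 3 ⇒ b_1 = 6 − 3 − 3 = 0; all invariant factors of ∂_2 are 1 so no torsion. So H_1 ≅ 0.
rank ∂_2 = 3, rank ∂_3 = 0 ⇒ b_2 = 4 − 3 − 0 = 1. So H_2 ≅ Z.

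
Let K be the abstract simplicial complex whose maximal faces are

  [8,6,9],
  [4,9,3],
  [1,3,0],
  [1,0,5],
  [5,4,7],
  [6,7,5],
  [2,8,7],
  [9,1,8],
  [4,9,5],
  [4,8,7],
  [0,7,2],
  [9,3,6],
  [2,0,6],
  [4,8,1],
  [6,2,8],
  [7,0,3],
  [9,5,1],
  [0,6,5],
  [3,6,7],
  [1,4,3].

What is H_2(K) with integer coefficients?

We work with the vertex ordering 0 < 1 < 2 < 3 < 4 < 5 < 6 < 7 < 8 < 9. The simplices of K, each written with vertices in increasing order, are:

  0-simplices (10): [0], [1], [2], [3], [4], [5], [6], [7], [8], [9]
  1-simplices (30): (30 of them)
  2-simplices (20): (20 of them)

Hence C_0 ≅ Z^10, C_1 ≅ Z^30, C_2 ≅ Z^20.

∂_1: C_1 → C_0 is given by ∂[p,q] = [q] − [p].
As a 10×30 matrix over Z this has rank 9, with invariant factors (1,1,1,1,1,1,1,1,1).

Boundary ∂_2: C_2 → C_1 sends each 2-simplex [p,q,r] to [q,r] − [p,r] + [p,q]. For instance
  ∂[4,5,7] = [5,7] − [4,7] + [4,5],
  ∂[6,8,9] = [8,9] − [6,9] + [6,8].
The resulting 30×20 matrix has rank 20, and its Smith normal form has invariant factors (1,1,1,1,1,1,1,1,1,1,1,1,1,1,1,1,1,1,1,2).

Computing H_k = (kernel of ∂_k) / (image of ∂_{k+1}):

  H_2: rank ker ∂_2 − rank ∂_3 = (20 − 20) − 0 = 0, and there is no ∂_3, so H_2 ≅ 0.

H_2 = 0.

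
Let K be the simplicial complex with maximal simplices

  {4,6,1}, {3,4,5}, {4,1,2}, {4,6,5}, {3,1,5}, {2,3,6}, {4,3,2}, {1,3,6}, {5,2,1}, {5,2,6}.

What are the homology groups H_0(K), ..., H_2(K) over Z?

Fix the vertex order 1 < 2 < 3 < 4 < 5 < 6 and write every simplex with vertices in increasing order. Then dim K = 2 and the simplices of K are:

  0-simplices (6): [1], [2], [3], [4], [5], [6]
  1-simplices (15): [1,2], [1,3], [1,4], [1,5], [1,6], [2,3], [2,4], [2,5], [2,6], [3,4], [3,5], [3,6], [4,5], [4,6], [5,6]
  2-simplices (10): [1,2,4], [1,2,5], [1,3,5], [1,3,6], [1,4,6], [2,3,4], [2,3,6], [2,5,6], [3,4,5], [4,5,6]

so the chain groups are C_0 ≅ Z^6, C_1 ≅ Z^15, C_2 ≅ Z^10.

The boundary map ∂_1: C_1 → C_0 is given by ∂[p,q] = [q] − [p]. For instance
  ∂[2,3] = [3] − [2].
This gives a 6×15 integer matrix of rank 5; reducing to Smith normal form yields diagonal entries (1,1,1,1,1).

∂_2: C_2 → C_1 sends each 2-simplex [p,q,r] to [q,r] − [p,r] + [p,q]. For instance
  ∂[2,5,6] = [5,6] − [2,6] + [2,5],
  ∂[1,3,6] = [3,6] − [1,6] + [1,3].
The 15×10 boundary matrix has rank 10 and Smith normal form diag(1,1,1,1,1,1,1,1,1,2).

Computing H_k = (kernel of ∂_k) / (image of ∂_{k+1}):

  H_0: rank C_0 − rank ∂_1 = 6 − 5 = 1, and the invariant factors of ∂_1 are all 1, so H_0 = Z.
  H_1: rank ker ∂_1 − rank ∂_2 = (15 − 5) − 10 = 0, and ∂_2 has invariant factor 2 > 1, so H_1 = Z/2.
  H_2: rank ker ∂_2 − rank ∂_3 = (10 − 10) − 0 = 0, and there is no ∂_3, so H_2 = 0.

H_0 ≅ Z,  H_1 ≅ Z/2,  H_2 = 0.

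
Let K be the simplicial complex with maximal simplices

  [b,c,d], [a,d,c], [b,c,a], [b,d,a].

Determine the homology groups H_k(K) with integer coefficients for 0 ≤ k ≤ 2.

K has 4 vertices, 6 edges, 4 triangles.
rank ∂_0 = 0, rank ∂_1 = 3 ⇒ b_0 = 4 − 0 − 3 = 1; all invariant factors of ∂_1 are 1 so no torsion. So H_0 = Z.
rank ∂_1 = 3, rank ∂_2 = 3 ⇒ b_1 = 6 − 3 − 3 = 0; all invariant factors of ∂_2 are 1 so no torsion. So H_1 = 0.
rank ∂_2 = 3, rank ∂_3 = 0 ⇒ b_2 = 4 − 3 − 0 = 1. So H_2 = Z.

H_0 ≅ Z,  H_1 = 0,  H_2 ≅ Z.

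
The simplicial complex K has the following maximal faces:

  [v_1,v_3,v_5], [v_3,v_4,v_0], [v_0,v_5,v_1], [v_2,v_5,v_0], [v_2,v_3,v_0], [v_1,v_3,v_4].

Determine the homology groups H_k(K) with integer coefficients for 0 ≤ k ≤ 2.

H_0 = Z,  H_1 = Z,  H_2 = 0.

Fix the vertex order v_0 < v_1 < v_2 < v_3 < v_4 < v_5 and write every simplex with vertices in increasing order. Then dim K = 2 and the simplices of K are:

  0-simplices (6): [v_0], [v_1], [v_2], [v_3], [v_4], [v_5]
  1-simplices (12): [v_0,v_1], [v_0,v_2], [v_0,v_3], [v_0,v_4], [v_0,v_5], [v_1,v_3], [v_1,v_4], [v_1,v_5], [v_2,v_3], [v_2,v_5], [v_3,v_4], [v_3,v_5]
  2-simplices (6): [v_0,v_1,v_5], [v_0,v_2,v_3], [v_0,v_2,v_5], [v_0,v_3,v_4], [v_1,v_3,v_4], [v_1,v_3,v_5]

so the chain groups are C_0 ≅ Z^6, C_1 ≅ Z^12, C_2 ≅ Z^6.

Boundary ∂_1: C_1 → C_0 sends each edge [p,q] (with p < q) to q − p. For instance
  ∂[v_0,v_3] = [v_3] − [v_0].
As a 6×12 matrix over Z this has rank 5, with invariant factors (1,1,1,1,1).

∂_2: C_2 → C_1 sends each 2-simplex [p,q,r] to [q,r] − [p,r] + [p,q]. For instance
  ∂[v_0,v_3,v_4] = [v_3,v_4] − [v_0,v_4] + [v_0,v_3],
  ∂[v_0,v_1,v_5] = [v_1,v_5] − [v_0,v_5] + [v_0,v_1].
As a 12×6 matrix over Z this has rank 6, with invariant factors (1,1,1,1,1,1).

Now H_k = ker ∂_k / im ∂_{k+1}, so:

  H_0: rank C_0 − rank ∂_1 = 6 − 5 = 1, and the invariant factors of ∂_1 are all 1, so H_0 ≅ Z.
  H_1: rank ker ∂_1 − rank ∂_2 = (12 − 5) − 6 = 1, and the invariant factors of ∂_2 are all 1, so H_1 ≅ Z.
  H_2: rank ker ∂_2 − rank ∂_3 = (6 − 6) − 0 = 0, and there is no ∂_3, so H_2 ≅ 0.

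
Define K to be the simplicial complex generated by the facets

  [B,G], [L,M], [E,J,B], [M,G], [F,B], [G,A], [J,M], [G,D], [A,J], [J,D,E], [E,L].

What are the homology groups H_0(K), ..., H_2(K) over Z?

H_0 ≅ Z,  H_1 ≅ Z^4,  H_2 = 0.

Order the vertices as A < B < D < E < F < G < J < L < M. Listing each simplex with vertices in this order, K has dimension 2 with simplices:

  0-simplices (9): A, B, D, E, F, G, J, L, M
  1-simplices (14): AG, AJ, BE, BF, BG, BJ, DE, DG, DJ, EJ, EL, GM, JM, LM
  2-simplices (2): BEJ, DEJ

so the chain groups are C_0 ≅ Z^9, C_1 ≅ Z^14, C_2 ≅ Z^2.

∂_1: C_1 → C_0 sends each edge [p,q] (with p < q) to q − p. For instance
  ∂AG = G − A.
This gives a 9×14 integer matrix of rank 8; reducing to Smith normal form yields diagonal entries (1,1,1,1,1,1,1,1).

The boundary map ∂_2: C_2 → C_1 maps a triangle to the signed sum of its edges. For instance
  ∂DEJ = EJ − DJ + DE,
  ∂BEJ = EJ − BJ + BE.
The resulting 14×2 matrix has rank 2, and its Smith normal form has invariant factors (1,1).

Computing H_k = (kernel of ∂_k) / (image of ∂_{k+1}):

  H_0: rank C_0 − rank ∂_1 = 9 − 8 = 1, and the invariant factors of ∂_1 are all 1, so H_0 ≅ Z.
  H_1: rank ker ∂_1 − rank ∂_2 = (14 − 8) − 2 = 4, and the invariant factors of ∂_2 are all 1, so H_1 ≅ Z^4.
  H_2: rank ker ∂_2 − rank ∂_3 = (2 − 2) − 0 = 0, and there is no ∂_3, so H_2 ≅ 0.

As a check, the Euler characteristic is 9 − 14 + 2 = -3, which agrees with 1 − 4 + 0 = -3.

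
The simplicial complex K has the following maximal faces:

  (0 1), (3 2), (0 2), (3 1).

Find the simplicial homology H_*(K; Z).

We work with the vertex ordering 0 < 1 < 2 < 3. The simplices of K, each written with vertices in increasing order, are:

  0-simplices (4): [0], [1], [2], [3]
  1-simplices (4): [0,1], [0,2], [1,3], [2,3]

Hence C_0 ≅ Z^4, C_1 ≅ Z^4.

∂_1: C_1 → C_0 is given by ∂[p,q] = [q] − [p]. For instance
  ∂[0,2] = [2] − [0].
This gives a 4×4 integer matrix of rank 3; reducing to Smith normal form yields diagonal entries (1,1,1).

Computing H_k = (kernel of ∂_k) / (image of ∂_{k+1}):

  H_0: rank C_0 − rank ∂_1 = 4 − 3 = 1, and the invariant factors of ∂_1 are all 1, so H_0 = Z.
  H_1: rank ker ∂_1 − rank ∂_2 = (4 − 3) − 0 = 1, and there is no ∂_2, so H_1 = Z.

H_0 ≅ Z,  H_1 ≅ Z.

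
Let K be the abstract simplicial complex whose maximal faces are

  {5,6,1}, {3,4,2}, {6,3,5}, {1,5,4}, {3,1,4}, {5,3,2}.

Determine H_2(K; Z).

H_2 ≅ 0.

Fix the vertex order 1 < 2 < 3 < 4 < 5 < 6 and write every simplex with vertices in increasing order. Then dim K = 2 and the simplices of K are:

  0-simplices (6): [1], [2], [3], [4], [5], [6]
  1-simplices (12): [1,3], [1,4], [1,5], [1,6], [2,3], [2,4], [2,5], [3,4], [3,5], [3,6], [4,5], [5,6]
  2-simplices (6): [1,3,4], [1,4,5], [1,5,6], [2,3,4], [2,3,5], [3,5,6]

so the chain groups are C_0 ≅ Z^6, C_1 ≅ Z^12, C_2 ≅ Z^6.

Boundary ∂_1: C_1 → C_0 is given by ∂[p,q] = [q] − [p]. For instance
  ∂[1,6] = [6] − [1].
The resulting 6×12 matrix has rank 5, and its Smith normal form has invariant factors (1,1,1,1,1).

∂_2: C_2 → C_1 acts by ∂[p,q,r] = [q,r] − [p,r] + [p,q]. For instance
  ∂[1,3,4] = [3,4] − [1,4] + [1,3],
  ∂[2,3,5] = [3,5] − [2,5] + [2,3].
This gives a 12×6 integer matrix of rank 6; reducing to Smith normal form yields diagonal entries (1,1,1,1,1,1).

Now H_k = ker ∂_k / im ∂_{k+1}, so:

  H_2: rank ker ∂_2 − rank ∂_3 = (6 − 6) − 0 = 0, and there is no ∂_3, so H_2 = 0.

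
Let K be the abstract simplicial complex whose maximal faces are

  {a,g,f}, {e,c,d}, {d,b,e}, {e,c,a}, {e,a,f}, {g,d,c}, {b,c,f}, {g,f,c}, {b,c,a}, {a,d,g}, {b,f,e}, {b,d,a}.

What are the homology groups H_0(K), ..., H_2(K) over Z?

Order the vertices as a < b < c < d < e < f < g. Listing each simplex with vertices in this order, K has dimension 2 with simplices:

  0-simplices (7): a, b, c, d, e, f, g
  1-simplices (18): ab, ac, ad, ae, af, ag, bc, bd, be, bf, cd, ce, cf, cg, de, dg, ef, fg
  2-simplices (12): abc, abd, ace, adg, aef, afg, bcf, bde, bef, cde, cdg, cfg

giving chain groups C_0 ≅ Z^7, C_1 ≅ Z^18, C_2 ≅ Z^12.

∂_1: C_1 → C_0 is given by ∂[p,q] = [q] − [p].
As a 7×18 matrix over Z this has rank 6, with invariant factors (1,1,1,1,1,1).

∂_2: C_2 → C_1 maps a triangle to the signed sum of its edges. For instance
  ∂abd = bd − ad + ab,
  ∂ace = ce − ae + ac.
The resulting 18×12 matrix has rank 12, and its Smith normal form has invariant factors (1,1,1,1,1,1,1,1,1,1,1,2).

From H_k ≅ ker(∂_k) / im(∂_{k+1}) we obtain:

  H_0: rank C_0 − rank ∂_1 = 7 − 6 = 1, and the invariant factors of ∂_1 are all 1, so H_0 = Z.
  H_1: rank ker ∂_1 − rank ∂_2 = (18 − 6) − 12 = 0, and ∂_2 has invariant factor 2 > 1, so H_1 = Z/2Z.
  H_2: rank ker ∂_2 − rank ∂_3 = (12 − 12) − 0 = 0, and there is no ∂_3, so H_2 = 0.

(K is a triangulation of the real projective plane RP^2.)

H_0 ≅ Z,  H_1 ≅ Z/2Z,  H_2 = 0.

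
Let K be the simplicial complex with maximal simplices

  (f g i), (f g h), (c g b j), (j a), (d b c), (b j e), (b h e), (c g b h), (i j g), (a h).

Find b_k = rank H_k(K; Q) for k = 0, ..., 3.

b_0 = 1, b_1 = 1, b_2 = 0, b_3 = 0.

Take the total order a < b < c < d < e < f < g < h < i < j on the vertex set. Then K (dimension 3) consists of the simplices:

  0-simplices (10): a, b, c, d, e, f, g, h, i, j
  1-simplices (21): ah, aj, bc, bd, be, bg, bh, bj, cd, cg, ch, cj, eh, ej, fg, fh, fi, gh, gi, gj, ij
  2-simplices (13): bcd, bcg, bch, bcj, beh, bej, bgh, bgj, cgh, cgj, fgh, fgi, gij
  3-simplices (2): bcgh, bcgj

so the chain groups are C_0 ≅ Z^10, C_1 ≅ Z^21, C_2 ≅ Z^13, C_3 ≅ Z^2.

The boundary map ∂_1: C_1 → C_0 is given by ∂[p,q] = [q] − [p]. For instance
  ∂ij = j − i.
The resulting 10×21 matrix has rank 9, and its Smith normal form has invariant factors (1,1,1,1,1,1,1,1,1).

The boundary map ∂_2: C_2 → C_1 sends each 2-simplex [p,q,r] to [q,r] − [p,r] + [p,q]. For instance
  ∂bcd = cd − bd + bc,
  ∂bgj = gj − bj + bg.
This gives a 21×13 integer matrix of rank 11; reducing to Smith normal form yields diagonal entries (1,1,1,1,1,1,1,1,1,1,1).

∂_3: C_3 → C_2 sends each 3-simplex σ to the alternating sum Σ_i (−1)^i (σ with its i-th vertex removed). For instance
  ∂bcgh = cgh − bgh + bch − bcg,
  ∂bcgj = cgj − bgj + bcj − bcg.
The resulting 13×2 matrix has rank 2, and its Smith normal form has invariant factors (1,1).

Reading off H_k = ker ∂_k / im ∂_{k+1}:

  H_0: rank C_0 − rank ∂_1 = 10 − 9 = 1, and the invariant factors of ∂_1 are all 1, so H_0 = Z.
  H_1: rank ker ∂_1 − rank ∂_2 = (21 − 9) − 11 = 1, and the invariant factors of ∂_2 are all 1, so H_1 = Z.
  H_2: rank ker ∂_2 − rank ∂_3 = (13 − 11) − 2 = 0, and the invariant factors of ∂_3 are all 1, so H_2 = 0.
  H_3: rank ker ∂_3 − rank ∂_4 = (2 − 2) − 0 = 0, and there is no ∂_4, so H_3 = 0.

As a check, the Euler characteristic is 10 − 21 + 13 − 2 = 0, which agrees with 1 − 1 + 0 − 0 = 0.

Hence the Betti numbers are b_0 = 1, b_1 = 1, b_2 = 0, b_3 = 0.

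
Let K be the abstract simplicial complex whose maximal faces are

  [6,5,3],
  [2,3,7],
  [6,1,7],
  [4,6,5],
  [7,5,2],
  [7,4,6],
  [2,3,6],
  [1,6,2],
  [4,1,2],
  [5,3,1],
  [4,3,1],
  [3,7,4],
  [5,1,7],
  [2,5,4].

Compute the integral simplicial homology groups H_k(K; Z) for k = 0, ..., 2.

Take the total order 1 < 2 < 3 < 4 < 5 < 6 < 7 on the vertex set. Then K (dimension 2) consists of the simplices:

  0-simplices (7): [1], [2], [3], [4], [5], [6], [7]
  1-simplices (21): [1,2], [1,3], [1,4], [1,5], [1,6], [1,7], [2,3], [2,4], [2,5], [2,6], [2,7], [3,4], [3,5], [3,6], [3,7], [4,5], [4,6], [4,7], [5,6], [5,7], [6,7]
  2-simplices (14): [1,2,4], [1,2,6], [1,3,4], [1,3,5], [1,5,7], [1,6,7], [2,3,6], [2,3,7], [2,4,5], [2,5,7], [3,4,7], [3,5,6], [4,5,6], [4,6,7]

so the chain groups are C_0 ≅ Z^7, C_1 ≅ Z^21, C_2 ≅ Z^14.

∂_1: C_1 → C_0 is given by ∂[p,q] = [q] − [p].
As a 7×21 matrix over Z this has rank 6, with invariant factors (1,1,1,1,1,1).

The boundary map ∂_2: C_2 → C_1 sends each 2-simplex [p,q,r] to [q,r] − [p,r] + [p,q]. For instance
  ∂[1,6,7] = [6,7] − [1,7] + [1,6],
  ∂[3,5,6] = [5,6] − [3,6] + [3,5].
As a 21×14 matrix over Z this has rank 13, with invariant factors (1,1,1,1,1,1,1,1,1,1,1,1,1).

Computing H_k = (kernel of ∂_k) / (image of ∂_{k+1}):

  H_0: rank C_0 − rank ∂_1 = 7 − 6 = 1, and the invariant factors of ∂_1 are all 1, so H_0 = Z.
  H_1: rank ker ∂_1 − rank ∂_2 = (21 − 6) − 13 = 2, and the invariant factors of ∂_2 are all 1, so H_1 = Z^2.
  H_2: rank ker ∂_2 − rank ∂_3 = (14 − 13) − 0 = 1, and there is no ∂_3, so H_2 = Z.

H_0 ≅ Z,  H_1 ≅ Z^2,  H_2 ≅ Z.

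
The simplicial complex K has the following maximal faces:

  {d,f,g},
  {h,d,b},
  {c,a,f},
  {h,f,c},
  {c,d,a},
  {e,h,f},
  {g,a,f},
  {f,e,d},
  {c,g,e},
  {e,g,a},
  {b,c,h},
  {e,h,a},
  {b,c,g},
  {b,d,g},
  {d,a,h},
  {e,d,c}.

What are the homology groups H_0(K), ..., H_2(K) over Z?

Order the vertices as a < b < c < d < e < f < g < h. Listing each simplex with vertices in this order, K has dimension 2 with simplices:

  0-simplices (8): a, b, c, d, e, f, g, h
  1-simplices (24): ac, ad, ae, af, ag, ah, bc, bd, bg, bh, cd, ce, cf, cg, ch, de, df, dg, dh, ef, eg, eh, fg, fh
  2-simplices (16): acd, acf, adh, aeg, aeh, afg, bcg, bch, bdg, bdh, cde, ceg, cfh, def, dfg, efh

giving chain groups C_0 ≅ Z^8, C_1 ≅ Z^24, C_2 ≅ Z^16.

Boundary ∂_1: C_1 → C_0 is given by ∂[p,q] = [q] − [p]. For instance
  ∂de = e − d.
The 8×24 boundary matrix has rank 7 and Smith normal form diag(1,1,1,1,1,1,1).

The boundary map ∂_2: C_2 → C_1 sends each 2-simplex [p,q,r] to [q,r] − [p,r] + [p,q]. For instance
  ∂cde = de − ce + cd,
  ∂def = ef − df + de.
This gives a 24×16 integer matrix of rank 15; reducing to Smith normal form yields diagonal entries (1,1,1,1,1,1,1,1,1,1,1,1,1,1,1).

From H_k ≅ ker(∂_k) / im(∂_{k+1}) we obtain:

  H_0: rank C_0 − rank ∂_1 = 8 − 7 = 1, and the invariant factors of ∂_1 are all 1, so H_0 ≅ Z.
  H_1: rank ker ∂_1 − rank ∂_2 = (24 − 7) − 15 = 2, and the invariant factors of ∂_2 are all 1, so H_1 ≅ Z^2.
  H_2: rank ker ∂_2 − rank ∂_3 = (16 − 15) − 0 = 1, and there is no ∂_3, so H_2 ≅ Z.

As a check, the Euler characteristic is 8 − 24 + 16 = 0, which agrees with 1 − 2 + 1 = 0.

H_0 ≅ Z,  H_1 ≅ Z^2,  H_2 ≅ Z.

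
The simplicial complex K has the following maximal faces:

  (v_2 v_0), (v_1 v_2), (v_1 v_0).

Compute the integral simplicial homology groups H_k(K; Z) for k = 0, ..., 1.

We work with the vertex ordering v_0 < v_1 < v_2. The simplices of K, each written with vertices in increasing order, are:

  0-simplices (3): [v_0], [v_1], [v_2]
  1-simplices (3): [v_0,v_1], [v_0,v_2], [v_1,v_2]

giving chain groups C_0 ≅ Z^3, C_1 ≅ Z^3.

Boundary ∂_1: C_1 → C_0 sends each edge [p,q] (with p < q) to q − p.
The 3×3 boundary matrix has rank 2 and Smith normal form diag(1,1).

From H_k ≅ ker(∂_k) / im(∂_{k+1}) we obtain:

  H_0: rank C_0 − rank ∂_1 = 3 − 2 = 1, and the invariant factors of ∂_1 are all 1, so H_0 = Z.
  H_1: rank ker ∂_1 − rank ∂_2 = (3 − 2) − 0 = 1, and there is no ∂_2, so H_1 = Z.

H_0 = Z,  H_1 = Z.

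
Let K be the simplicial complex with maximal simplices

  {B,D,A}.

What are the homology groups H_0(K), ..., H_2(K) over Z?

Fix the vertex order A < B < D and write every simplex with vertices in increasing order. Then dim K = 2 and the simplices of K are:

  0-simplices (3): A, B, D
  1-simplices (3): AB, AD, BD
  2-simplices (1): ABD

Hence C_0 ≅ Z^3, C_1 ≅ Z^3, C_2 ≅ Z^1.

The boundary map ∂_1: C_1 → C_0 maps an edge to its endpoints' difference, ∂[p,q] = q − p. For instance
  ∂AD = D − A.
The resulting 3×3 matrix has rank 2, and its Smith normal form has invariant factors (1,1).

Boundary ∂_2: C_2 → C_1 acts by ∂[p,q,r] = [q,r] − [p,r] + [p,q]. For instance
  ∂ABD = BD − AD + AB.
The 3×1 boundary matrix has rank 1 and Smith normal form diag(1).

Computing H_k = (kernel of ∂_k) / (image of ∂_{k+1}):

  H_0: rank C_0 − rank ∂_1 = 3 − 2 = 1, and the invariant factors of ∂_1 are all 1, so H_0 = Z.
  H_1: rank ker ∂_1 − rank ∂_2 = (3 − 2) − 1 = 0, and the invariant factors of ∂_2 are all 1, so H_1 = 0.
  H_2: rank ker ∂_2 − rank ∂_3 = (1 − 1) − 0 = 0, and there is no ∂_3, so H_2 = 0.

H_0 ≅ Z,  H_1 = 0,  H_2 = 0.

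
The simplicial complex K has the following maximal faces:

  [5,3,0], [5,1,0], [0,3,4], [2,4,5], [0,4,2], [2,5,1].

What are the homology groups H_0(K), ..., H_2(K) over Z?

H_0 = Z,  H_1 = Z,  H_2 = 0.

Fix the vertex order 0 < 1 < 2 < 3 < 4 < 5 and write every simplex with vertices in increasing order. Then dim K = 2 and the simplices of K are:

  0-simplices (6): [0], [1], [2], [3], [4], [5]
  1-simplices (12): [0,1], [0,2], [0,3], [0,4], [0,5], [1,2], [1,5], [2,4], [2,5], [3,4], [3,5], [4,5]
  2-simplices (6): [0,1,5], [0,2,4], [0,3,4], [0,3,5], [1,2,5], [2,4,5]

Hence C_0 ≅ Z^6, C_1 ≅ Z^12, C_2 ≅ Z^6.

The boundary map ∂_1: C_1 → C_0 is given by ∂[p,q] = [q] − [p].
As a 6×12 matrix over Z this has rank 5, with invariant factors (1,1,1,1,1).

∂_2: C_2 → C_1 acts by ∂[p,q,r] = [q,r] − [p,r] + [p,q]. For instance
  ∂[0,2,4] = [2,4] − [0,4] + [0,2],
  ∂[1,2,5] = [2,5] − [1,5] + [1,2].
This gives a 12×6 integer matrix of rank 6; reducing to Smith normal form yields diagonal entries (1,1,1,1,1,1).

From H_k ≅ ker(∂_k) / im(∂_{k+1}) we obtain:

  H_0: rank C_0 − rank ∂_1 = 6 − 5 = 1, and the invariant factors of ∂_1 are all 1, so H_0 = Z.
  H_1: rank ker ∂_1 − rank ∂_2 = (12 − 5) − 6 = 1, and the invariant factors of ∂_2 are all 1, so H_1 = Z.
  H_2: rank ker ∂_2 − rank ∂_3 = (6 − 6) − 0 = 0, and there is no ∂_3, so H_2 = 0.

(K is a triangulation of the cylinder S^1 x I.)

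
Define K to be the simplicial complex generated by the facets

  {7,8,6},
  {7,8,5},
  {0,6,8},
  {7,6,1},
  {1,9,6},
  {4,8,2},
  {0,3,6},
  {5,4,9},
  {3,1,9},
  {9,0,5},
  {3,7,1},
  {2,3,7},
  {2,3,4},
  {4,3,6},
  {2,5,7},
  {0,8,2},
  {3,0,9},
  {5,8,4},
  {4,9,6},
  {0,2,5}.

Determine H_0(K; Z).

H_0 = Z.

Fix the vertex order 0 < 1 < 2 < 3 < 4 < 5 < 6 < 7 < 8 < 9 and write every simplex with vertices in increasing order. Then dim K = 2 and the simplices of K are:

  0-simplices (10): [0], [1], [2], [3], [4], [5], [6], [7], [8], [9]
  1-simplices (30): (30 of them)
  2-simplices (20): (20 of them)

Hence C_0 ≅ Z^10, C_1 ≅ Z^30, C_2 ≅ Z^20.

∂_1: C_1 → C_0 maps an edge to its endpoints' difference, ∂[p,q] = q − p.
The 10×30 boundary matrix has rank 9 and Smith normal form diag(1,1,1,1,1,1,1,1,1).

The boundary map ∂_2: C_2 → C_1 acts by ∂[p,q,r] = [q,r] − [p,r] + [p,q]. For instance
  ∂[2,3,7] = [3,7] − [2,7] + [2,3],
  ∂[0,6,8] = [6,8] − [0,8] + [0,6].
As a 30×20 matrix over Z this has rank 20, with invariant factors (1,1,1,1,1,1,1,1,1,1,1,1,1,1,1,1,1,1,1,2).

Computing H_k = (kernel of ∂_k) / (image of ∂_{k+1}):

  H_0: rank C_0 − rank ∂_1 = 10 − 9 = 1, and the invariant factors of ∂_1 are all 1, so H_0 ≅ Z.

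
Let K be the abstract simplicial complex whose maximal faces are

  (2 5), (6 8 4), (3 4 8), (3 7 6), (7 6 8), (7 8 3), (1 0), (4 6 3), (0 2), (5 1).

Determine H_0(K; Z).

H_0 ≅ Z^2.

We work with the vertex ordering 0 < 1 < 2 < 3 < 4 < 5 < 6 < 7 < 8. The simplices of K, each written with vertices in increasing order, are:

  0-simplices (9): [0], [1], [2], [3], [4], [5], [6], [7], [8]
  1-simplices (13): [0,1], [0,2], [1,5], [2,5], [3,4], [3,6], [3,7], [3,8], [4,6], [4,8], [6,7], [6,8], [7,8]
  2-simplices (6): [3,4,6], [3,4,8], [3,6,7], [3,7,8], [4,6,8], [6,7,8]

Hence C_0 ≅ Z^9, C_1 ≅ Z^13, C_2 ≅ Z^6.

∂_1: C_1 → C_0 is given by ∂[p,q] = [q] − [p]. For instance
  ∂[3,8] = [8] − [3].
The 9×13 boundary matrix has rank 7 and Smith normal form diag(1,1,1,1,1,1,1).

Boundary ∂_2: C_2 → C_1 sends each 2-simplex [p,q,r] to [q,r] − [p,r] + [p,q]. For instance
  ∂[4,6,8] = [6,8] − [4,8] + [4,6],
  ∂[6,7,8] = [7,8] − [6,8] + [6,7].
This gives a 13×6 integer matrix of rank 5; reducing to Smith normal form yields diagonal entries (1,1,1,1,1).

Reading off H_k = ker ∂_k / im ∂_{k+1}:

  H_0: rank C_0 − rank ∂_1 = 9 − 7 = 2, and the invariant factors of ∂_1 are all 1, so H_0 = Z^2.

(K is a triangulation of the disjoint union of the 2-sphere S^2 and the circle S^1.)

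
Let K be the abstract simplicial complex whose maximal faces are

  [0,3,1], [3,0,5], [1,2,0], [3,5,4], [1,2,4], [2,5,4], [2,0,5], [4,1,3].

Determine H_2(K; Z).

H_2 ≅ Z.

We work with the vertex ordering 0 < 1 < 2 < 3 < 4 < 5. The simplices of K, each written with vertices in increasing order, are:

  0-simplices (6): [0], [1], [2], [3], [4], [5]
  1-simplices (12): [0,1], [0,2], [0,3], [0,5], [1,2], [1,3], [1,4], [2,4], [2,5], [3,4], [3,5], [4,5]
  2-simplices (8): [0,1,2], [0,1,3], [0,2,5], [0,3,5], [1,2,4], [1,3,4], [2,4,5], [3,4,5]

so the chain groups are C_0 ≅ Z^6, C_1 ≅ Z^12, C_2 ≅ Z^8.

Boundary ∂_1: C_1 → C_0 sends each edge [p,q] (with p < q) to q − p. For instance
  ∂[3,4] = [4] − [3].
The 6×12 boundary matrix has rank 5 and Smith normal form diag(1,1,1,1,1).

∂_2: C_2 → C_1 sends each 2-simplex [p,q,r] to [q,r] − [p,r] + [p,q]. For instance
  ∂[0,3,5] = [3,5] − [0,5] + [0,3],
  ∂[0,2,5] = [2,5] − [0,5] + [0,2].
This gives a 12×8 integer matrix of rank 7; reducing to Smith normal form yields diagonal entries (1,1,1,1,1,1,1).

From H_k ≅ ker(∂_k) / im(∂_{k+1}) we obtain:

  H_2: rank ker ∂_2 − rank ∂_3 = (8 − 7) − 0 = 1, and there is no ∂_3, so H_2 = Z.

(K is a triangulation of the 2-sphere S^2.)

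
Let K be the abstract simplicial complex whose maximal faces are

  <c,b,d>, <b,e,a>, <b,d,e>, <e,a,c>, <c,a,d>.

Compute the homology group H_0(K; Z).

H_0 ≅ Z.

K has 5 vertices, 10 edges, 5 triangles.
rank ∂_0 = 0, rank ∂_1 = 4 ⇒ b_0 = 5 − 0 − 4 = 1; all invariant factors of ∂_1 are 1 so no torsion. So H_0 ≅ Z.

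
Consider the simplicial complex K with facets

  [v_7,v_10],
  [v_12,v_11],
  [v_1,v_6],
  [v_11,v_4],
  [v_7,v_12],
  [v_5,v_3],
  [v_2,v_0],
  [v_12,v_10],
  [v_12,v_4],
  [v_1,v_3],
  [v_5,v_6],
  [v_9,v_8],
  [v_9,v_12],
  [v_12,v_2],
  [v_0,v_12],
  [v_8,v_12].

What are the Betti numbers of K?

We work with the vertex ordering v_0 < v_1 < v_2 < v_3 < v_4 < v_5 < v_6 < v_7 < v_8 < v_9 < v_10 < v_11 < v_12. The simplices of K, each written with vertices in increasing order, are:

  0-simplices (13): [v_0], [v_1], [v_2], [v_3], [v_4], [v_5], [v_6], [v_7], [v_8], [v_9], [v_10], [v_11], [v_12]
  1-simplices (16): (16 of them)

giving chain groups C_0 ≅ Z^13, C_1 ≅ Z^16.

∂_1: C_1 → C_0 sends each edge [p,q] (with p < q) to q − p. For instance
  ∂[v_8,v_12] = [v_12] − [v_8].
The 13×16 boundary matrix has rank 11 and Smith normal form diag(1,1,1,1,1,1,1,1,1,1,1).

Computing H_k = (kernel of ∂_k) / (image of ∂_{k+1}):

  H_0: rank C_0 − rank ∂_1 = 13 − 11 = 2, and the invariant factors of ∂_1 are all 1, so H_0 = Z^2.
  H_1: rank ker ∂_1 − rank ∂_2 = (16 − 11) − 0 = 5, and there is no ∂_2, so H_1 = Z^5.

Hence the Betti numbers are b_0 = 2, b_1 = 5.

b_0 = 2, b_1 = 5.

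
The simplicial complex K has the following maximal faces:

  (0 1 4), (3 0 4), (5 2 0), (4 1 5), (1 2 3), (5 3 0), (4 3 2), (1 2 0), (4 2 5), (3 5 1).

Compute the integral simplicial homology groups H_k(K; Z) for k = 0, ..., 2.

Take the total order 0 < 1 < 2 < 3 < 4 < 5 on the vertex set. Then K (dimension 2) consists of the simplices:

  0-simplices (6): [0], [1], [2], [3], [4], [5]
  1-simplices (15): [0,1], [0,2], [0,3], [0,4], [0,5], [1,2], [1,3], [1,4], [1,5], [2,3], [2,4], [2,5], [3,4], [3,5], [4,5]
  2-simplices (10): [0,1,2], [0,1,4], [0,2,5], [0,3,4], [0,3,5], [1,2,3], [1,3,5], [1,4,5], [2,3,4], [2,4,5]

giving chain groups C_0 ≅ Z^6, C_1 ≅ Z^15, C_2 ≅ Z^10.

∂_1: C_1 → C_0 maps an edge to its endpoints' difference, ∂[p,q] = q − p. For instance
  ∂[1,3] = [3] − [1].
The resulting 6×15 matrix has rank 5, and its Smith normal form has invariant factors (1,1,1,1,1).

The boundary map ∂_2: C_2 → C_1 acts by ∂[p,q,r] = [q,r] − [p,r] + [p,q]. For instance
  ∂[1,3,5] = [3,5] − [1,5] + [1,3],
  ∂[2,4,5] = [4,5] − [2,5] + [2,4].
The resulting 15×10 matrix has rank 10, and its Smith normal form has invariant factors (1,1,1,1,1,1,1,1,1,2).

From H_k ≅ ker(∂_k) / im(∂_{k+1}) we obtain:

  H_0: rank C_0 − rank ∂_1 = 6 − 5 = 1, and the invariant factors of ∂_1 are all 1, so H_0 = Z.
  H_1: rank ker ∂_1 − rank ∂_2 = (15 − 5) − 10 = 0, and ∂_2 has invariant factor 2 > 1, so H_1 = Z/2Z.
  H_2: rank ker ∂_2 − rank ∂_3 = (10 − 10) − 0 = 0, and there is no ∂_3, so H_2 = 0.

(K is a triangulation of the real projective plane RP^2.)

H_0 = Z,  H_1 = Z/2Z,  H_2 = 0.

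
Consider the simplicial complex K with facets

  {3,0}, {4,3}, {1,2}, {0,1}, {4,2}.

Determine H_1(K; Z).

H_1 ≅ Z.

We work with the vertex ordering 0 < 1 < 2 < 3 < 4. The simplices of K, each written with vertices in increasing order, are:

  0-simplices (5): [0], [1], [2], [3], [4]
  1-simplices (5): [0,1], [0,3], [1,2], [2,4], [3,4]

so the chain groups are C_0 ≅ Z^5, C_1 ≅ Z^5.

The boundary map ∂_1: C_1 → C_0 is given by ∂[p,q] = [q] − [p]. For instance
  ∂[3,4] = [4] − [3].
The resulting 5×5 matrix has rank 4, and its Smith normal form has invariant factors (1,1,1,1).

Now H_k = ker ∂_k / im ∂_{k+1}, so:

  H_1: rank ker ∂_1 − rank ∂_2 = (5 − 4) − 0 = 1, and there is no ∂_2, so H_1 ≅ Z.

(K is a triangulation of the circle S^1.)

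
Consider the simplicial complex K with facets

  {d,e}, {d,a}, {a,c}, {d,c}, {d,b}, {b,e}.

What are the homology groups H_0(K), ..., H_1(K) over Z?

H_0 = Z,  H_1 = Z^2.

We work with the vertex ordering a < b < c < d < e. The simplices of K, each written with vertices in increasing order, are:

  0-simplices (5): a, b, c, d, e
  1-simplices (6): ac, ad, bd, be, cd, de

so the chain groups are C_0 ≅ Z^5, C_1 ≅ Z^6.

∂_1: C_1 → C_0 maps an edge to its endpoints' difference, ∂[p,q] = q − p. For instance
  ∂bd = d − b.
The resulting 5×6 matrix has rank 4, and its Smith normal form has invariant factors (1,1,1,1).

Computing H_k = (kernel of ∂_k) / (image of ∂_{k+1}):

  H_0: rank C_0 − rank ∂_1 = 5 − 4 = 1, and the invariant factors of ∂_1 are all 1, so H_0 = Z.
  H_1: rank ker ∂_1 − rank ∂_2 = (6 − 4) − 0 = 2, and there is no ∂_2, so H_1 = Z^2.

As a check, the Euler characteristic is 5 − 6 = -1, which agrees with 1 − 2 = -1.
(K is a triangulation of a wedge of 2 circles.)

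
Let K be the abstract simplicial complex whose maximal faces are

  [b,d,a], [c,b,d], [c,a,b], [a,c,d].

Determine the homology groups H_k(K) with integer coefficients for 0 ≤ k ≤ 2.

K has 4 vertices, 6 edges, 4 triangles.
rank ∂_0 = 0, rank ∂_1 = 3 ⇒ b_0 = 4 − 0 − 3 = 1; all invariant factors of ∂_1 are 1 so no torsion. So H_0 = Z.
rank ∂_1 = 3, rank ∂_2 = 3 ⇒ b_1 = 6 − 3 − 3 = 0; all invariant factors of ∂_2 are 1 so no torsion. So H_1 = 0.
rank ∂_2 = 3, rank ∂_3 = 0 ⇒ b_2 = 4 − 3 − 0 = 1. So H_2 = Z.

H_0 ≅ Z,  H_1 = 0,  H_2 ≅ Z.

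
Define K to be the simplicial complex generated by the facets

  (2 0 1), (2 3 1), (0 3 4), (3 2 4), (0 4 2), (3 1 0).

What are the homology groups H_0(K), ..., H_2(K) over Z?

H_0 ≅ Z,  H_1 = 0,  H_2 ≅ Z.

K has 5 vertices, 9 edges, 6 triangles.
rank ∂_0 = 0, rank ∂_1 = 4 ⇒ b_0 = 5 − 0 − 4 = 1; all invariant factors of ∂_1 are 1 so no torsion. So H_0 = Z.
rank ∂_1 = 4, rank ∂_2 = 5 ⇒ b_1 = 9 − 4 − 5 = 0; all invariant factors of ∂_2 are 1 so no torsion. So H_1 = 0.
rank ∂_2 = 5, rank ∂_3 = 0 ⇒ b_2 = 6 − 5 − 0 = 1. So H_2 = Z.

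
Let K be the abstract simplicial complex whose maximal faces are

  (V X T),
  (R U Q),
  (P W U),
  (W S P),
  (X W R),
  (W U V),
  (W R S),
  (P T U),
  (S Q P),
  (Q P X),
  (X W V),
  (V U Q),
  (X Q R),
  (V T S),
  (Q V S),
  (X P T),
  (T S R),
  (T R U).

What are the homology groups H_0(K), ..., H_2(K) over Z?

Take the total order P < Q < R < S < T < U < V < W < X on the vertex set. Then K (dimension 2) consists of the simplices:

  0-simplices (9): P, Q, R, S, T, U, V, W, X
  1-simplices (27): PQ, PS, PT, PU, PW, PX, QR, QS, QU, QV, QX, RS, RT, RU, RW, RX, ST, SV, SW, TU, TV, TX, UV, UW, VW, VX, WX
  2-simplices (18): PQS, PQX, PSW, PTU, PTX, PUW, QRU, QRX, QSV, QUV, RST, RSW, RTU, RWX, STV, TVX, UVW, VWX

so the chain groups are C_0 ≅ Z^9, C_1 ≅ Z^27, C_2 ≅ Z^18.

Boundary ∂_1: C_1 → C_0 maps an edge to its endpoints' difference, ∂[p,q] = q − p. For instance
  ∂ST = T − S.
The resulting 9×27 matrix has rank 8, and its Smith normal form has invariant factors (1,1,1,1,1,1,1,1).

Boundary ∂_2: C_2 → C_1 acts by ∂[p,q,r] = [q,r] − [p,r] + [p,q]. For instance
  ∂RST = ST − RT + RS,
  ∂RWX = WX − RX + RW.
As a 27×18 matrix over Z this has rank 17, with invariant factors (1,1,1,1,1,1,1,1,1,1,1,1,1,1,1,1,1).

Now H_k = ker ∂_k / im ∂_{k+1}, so:

  H_0: rank C_0 − rank ∂_1 = 9 − 8 = 1, and the invariant factors of ∂_1 are all 1, so H_0 = Z.
  H_1: rank ker ∂_1 − rank ∂_2 = (27 − 8) − 17 = 2, and the invariant factors of ∂_2 are all 1, so H_1 = Z^2.
  H_2: rank ker ∂_2 − rank ∂_3 = (18 − 17) − 0 = 1, and there is no ∂_3, so H_2 = Z.

As a check, the Euler characteristic is 9 − 27 + 18 = 0, which agrees with 1 − 2 + 1 = 0.

H_0 = Z,  H_1 = Z^2,  H_2 = Z.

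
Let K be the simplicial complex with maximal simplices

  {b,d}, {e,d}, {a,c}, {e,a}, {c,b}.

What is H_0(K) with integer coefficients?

We work with the vertex ordering a < b < c < d < e. The simplices of K, each written with vertices in increasing order, are:

  0-simplices (5): a, b, c, d, e
  1-simplices (5): ac, ae, bc, bd, de

Hence C_0 ≅ Z^5, C_1 ≅ Z^5.

Boundary ∂_1: C_1 → C_0 is given by ∂[p,q] = [q] − [p]. For instance
  ∂ae = e − a.
As a 5×5 matrix over Z this has rank 4, with invariant factors (1,1,1,1).

Now H_k = ker ∂_k / im ∂_{k+1}, so:

  H_0: rank C_0 − rank ∂_1 = 5 − 4 = 1, and the invariant factors of ∂_1 are all 1, so H_0 ≅ Z.

H_0 = Z.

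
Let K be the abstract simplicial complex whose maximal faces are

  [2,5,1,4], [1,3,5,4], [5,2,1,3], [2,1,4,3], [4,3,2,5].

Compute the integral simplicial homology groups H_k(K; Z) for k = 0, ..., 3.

H_0 = Z,  H_1 = 0,  H_2 = 0,  H_3 = Z.

Fix the vertex order 1 < 2 < 3 < 4 < 5 and write every simplex with vertices in increasing order. Then dim K = 3 and the simplices of K are:

  0-simplices (5): [1], [2], [3], [4], [5]
  1-simplices (10): [1,2], [1,3], [1,4], [1,5], [2,3], [2,4], [2,5], [3,4], [3,5], [4,5]
  2-simplices (10): [1,2,3], [1,2,4], [1,2,5], [1,3,4], [1,3,5], [1,4,5], [2,3,4], [2,3,5], [2,4,5], [3,4,5]
  3-simplices (5): [1,2,3,4], [1,2,3,5], [1,2,4,5], [1,3,4,5], [2,3,4,5]

Hence C_0 ≅ Z^5, C_1 ≅ Z^10, C_2 ≅ Z^10, C_3 ≅ Z^5.

∂_1: C_1 → C_0 maps an edge to its endpoints' difference, ∂[p,q] = q − p.
This gives a 5×10 integer matrix of rank 4; reducing to Smith normal form yields diagonal entries (1,1,1,1).

∂_2: C_2 → C_1 acts by ∂[p,q,r] = [q,r] − [p,r] + [p,q]. For instance
  ∂[3,4,5] = [4,5] − [3,5] + [3,4],
  ∂[1,2,5] = [2,5] − [1,5] + [1,2].
As a 10×10 matrix over Z this has rank 6, with invariant factors (1,1,1,1,1,1).

The boundary map ∂_3: C_3 → C_2 sends each 3-simplex σ to the alternating sum Σ_i (−1)^i (σ with its i-th vertex removed). For instance
  ∂[1,3,4,5] = [3,4,5] − [1,4,5] + [1,3,5] − [1,3,4],
  ∂[1,2,3,4] = [2,3,4] − [1,3,4] + [1,2,4] − [1,2,3].
The resulting 10×5 matrix has rank 4, and its Smith normal form has invariant factors (1,1,1,1).

Reading off H_k = ker ∂_k / im ∂_{k+1}:

  H_0: rank C_0 − rank ∂_1 = 5 − 4 = 1, and the invariant factors of ∂_1 are all 1, so H_0 = Z.
  H_1: rank ker ∂_1 − rank ∂_2 = (10 − 4) − 6 = 0, and the invariant factors of ∂_2 are all 1, so H_1 = 0.
  H_2: rank ker ∂_2 − rank ∂_3 = (10 − 6) − 4 = 0, and the invariant factors of ∂_3 are all 1, so H_2 = 0.
  H_3: rank ker ∂_3 − rank ∂_4 = (5 − 4) − 0 = 1, and there is no ∂_4, so H_3 = Z.

As a check, the Euler characteristic is 5 − 10 + 10 − 5 = 0, which agrees with 1 − 0 + 0 − 1 = 0.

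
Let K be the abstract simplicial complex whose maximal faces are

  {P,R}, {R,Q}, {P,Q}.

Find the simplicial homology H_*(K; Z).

Fix the vertex order P < Q < R and write every simplex with vertices in increasing order. Then dim K = 1 and the simplices of K are:

  0-simplices (3): P, Q, R
  1-simplices (3): PQ, PR, QR

so the chain groups are C_0 ≅ Z^3, C_1 ≅ Z^3.

∂_1: C_1 → C_0 sends each edge [p,q] (with p < q) to q − p. For instance
  ∂PR = R − P.
The 3×3 boundary matrix has rank 2 and Smith normal form diag(1,1).

From H_k ≅ ker(∂_k) / im(∂_{k+1}) we obtain:

  H_0: rank C_0 − rank ∂_1 = 3 − 2 = 1, and the invariant factors of ∂_1 are all 1, so H_0 = Z.
  H_1: rank ker ∂_1 − rank ∂_2 = (3 − 2) − 0 = 1, and there is no ∂_2, so H_1 = Z.

H_0 ≅ Z,  H_1 ≅ Z.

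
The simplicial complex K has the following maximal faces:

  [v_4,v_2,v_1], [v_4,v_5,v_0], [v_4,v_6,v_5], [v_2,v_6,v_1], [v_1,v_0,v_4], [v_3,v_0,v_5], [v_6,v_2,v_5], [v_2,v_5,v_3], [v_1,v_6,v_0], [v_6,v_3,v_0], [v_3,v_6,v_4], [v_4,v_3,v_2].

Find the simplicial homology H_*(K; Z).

H_0 = Z,  H_1 = Z/2,  H_2 = 0.

K has 7 vertices, 18 edges, 12 triangles.
rank ∂_0 = 0, rank ∂_1 = 6 ⇒ b_0 = 7 − 0 − 6 = 1; all invariant factors of ∂_1 are 1 so no torsion. So H_0 = Z.
rank ∂_1 = 6, rank ∂_2 = 12 ⇒ b_1 = 18 − 6 − 12 = 0; ∂_2 has invariant factor(s) [2] giving torsion. So H_1 = Z/2.
rank ∂_2 = 12, rank ∂_3 = 0 ⇒ b_2 = 12 − 12 − 0 = 0. So H_2 = 0.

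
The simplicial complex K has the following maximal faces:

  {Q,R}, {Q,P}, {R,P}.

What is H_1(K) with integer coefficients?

We work with the vertex ordering P < Q < R. The simplices of K, each written with vertices in increasing order, are:

  0-simplices (3): P, Q, R
  1-simplices (3): PQ, PR, QR

giving chain groups C_0 ≅ Z^3, C_1 ≅ Z^3.

∂_1: C_1 → C_0 maps an edge to its endpoints' difference, ∂[p,q] = q − p. For instance
  ∂PR = R − P.
This gives a 3×3 integer matrix of rank 2; reducing to Smith normal form yields diagonal entries (1,1).

Reading off H_k = ker ∂_k / im ∂_{k+1}:

  H_1: rank ker ∂_1 − rank ∂_2 = (3 − 2) − 0 = 1, and there is no ∂_2, so H_1 ≅ Z.

(K is a triangulation of the circle S^1.)

H_1 = Z.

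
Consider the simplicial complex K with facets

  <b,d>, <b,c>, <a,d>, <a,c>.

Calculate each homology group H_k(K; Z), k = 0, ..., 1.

H_0 = Z,  H_1 = Z.

Take the total order a < b < c < d on the vertex set. Then K (dimension 1) consists of the simplices:

  0-simplices (4): a, b, c, d
  1-simplices (4): ac, ad, bc, bd

so the chain groups are C_0 ≅ Z^4, C_1 ≅ Z^4.

The boundary map ∂_1: C_1 → C_0 sends each edge [p,q] (with p < q) to q − p.
This gives a 4×4 integer matrix of rank 3; reducing to Smith normal form yields diagonal entries (1,1,1).

From H_k ≅ ker(∂_k) / im(∂_{k+1}) we obtain:

  H_0: rank C_0 − rank ∂_1 = 4 − 3 = 1, and the invariant factors of ∂_1 are all 1, so H_0 ≅ Z.
  H_1: rank ker ∂_1 − rank ∂_2 = (4 − 3) − 0 = 1, and there is no ∂_2, so H_1 ≅ Z.

(K is a triangulation of the circle S^1.)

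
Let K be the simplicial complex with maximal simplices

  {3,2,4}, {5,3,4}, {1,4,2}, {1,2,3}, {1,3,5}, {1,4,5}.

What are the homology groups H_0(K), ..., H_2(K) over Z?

Fix the vertex order 1 < 2 < 3 < 4 < 5 and write every simplex with vertices in increasing order. Then dim K = 2 and the simplices of K are:

  0-simplices (5): [1], [2], [3], [4], [5]
  1-simplices (9): [1,2], [1,3], [1,4], [1,5], [2,3], [2,4], [3,4], [3,5], [4,5]
  2-simplices (6): [1,2,3], [1,2,4], [1,3,5], [1,4,5], [2,3,4], [3,4,5]

Hence C_0 ≅ Z^5, C_1 ≅ Z^9, C_2 ≅ Z^6.

The boundary map ∂_1: C_1 → C_0 maps an edge to its endpoints' difference, ∂[p,q] = q − p.
As a 5×9 matrix over Z this has rank 4, with invariant factors (1,1,1,1).

∂_2: C_2 → C_1 sends each 2-simplex [p,q,r] to [q,r] − [p,r] + [p,q]. For instance
  ∂[1,4,5] = [4,5] − [1,5] + [1,4],
  ∂[1,2,3] = [2,3] − [1,3] + [1,2].
This gives a 9×6 integer matrix of rank 5; reducing to Smith normal form yields diagonal entries (1,1,1,1,1).

Now H_k = ker ∂_k / im ∂_{k+1}, so:

  H_0: rank C_0 − rank ∂_1 = 5 − 4 = 1, and the invariant factors of ∂_1 are all 1, so H_0 = Z.
  H_1: rank ker ∂_1 − rank ∂_2 = (9 − 4) − 5 = 0, and the invariant factors of ∂_2 are all 1, so H_1 = 0.
  H_2: rank ker ∂_2 − rank ∂_3 = (6 − 5) − 0 = 1, and there is no ∂_3, so H_2 = Z.

H_0 ≅ Z,  H_1 = 0,  H_2 ≅ Z.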